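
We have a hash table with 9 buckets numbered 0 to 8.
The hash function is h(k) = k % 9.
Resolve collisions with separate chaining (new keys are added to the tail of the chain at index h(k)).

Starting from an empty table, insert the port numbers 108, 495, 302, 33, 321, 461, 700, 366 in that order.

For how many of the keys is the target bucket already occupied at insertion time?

3

108 → bucket 0
495 → bucket 0 (collision)
302 → bucket 5
33 → bucket 6
321 → bucket 6 (collision)
461 → bucket 2
700 → bucket 7
366 → bucket 6 (collision)
Final buckets:
0: 108 -> 495
1: _
2: 461
3: _
4: _
5: 302
6: 33 -> 321 -> 366
7: 700
8: _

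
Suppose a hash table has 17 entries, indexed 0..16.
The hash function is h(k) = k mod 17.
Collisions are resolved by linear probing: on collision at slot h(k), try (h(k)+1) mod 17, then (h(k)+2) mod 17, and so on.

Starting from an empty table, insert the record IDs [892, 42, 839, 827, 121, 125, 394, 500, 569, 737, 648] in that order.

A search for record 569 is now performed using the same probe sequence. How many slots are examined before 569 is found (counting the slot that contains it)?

5

892: h=8 → slot 8
42: h=8, probe 8,9 → slot 9
839: h=6 → slot 6
827: h=11 → slot 11
121: h=2 → slot 2
125: h=6, probe 6,7 → slot 7
394: h=3 → slot 3
500: h=7, probe 7,8,9,10 → slot 10
569: h=8, probe 8,9,10,11,12 → slot 12
737: h=6, probe 6,7,8,9,10,11,12,13 → slot 13
648: h=2, probe 2,3,4 → slot 4
Table: [_, _, 121, 394, 648, _, 839, 125, 892, 42, 500, 827, 569, 737, _, _, _]
Lookup 569: h=8, probe 8,9,10,11,12 → found at 12.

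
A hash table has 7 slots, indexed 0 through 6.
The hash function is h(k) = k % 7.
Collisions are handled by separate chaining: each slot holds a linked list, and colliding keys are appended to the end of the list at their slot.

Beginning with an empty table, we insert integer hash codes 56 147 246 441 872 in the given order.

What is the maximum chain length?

56 → bucket 0
147 → bucket 0 (collision)
246 → bucket 1
441 → bucket 0 (collision)
872 → bucket 4
Final buckets:
0: 56 -> 147 -> 441
1: 246
2: .
3: .
4: 872
5: .
6: .

3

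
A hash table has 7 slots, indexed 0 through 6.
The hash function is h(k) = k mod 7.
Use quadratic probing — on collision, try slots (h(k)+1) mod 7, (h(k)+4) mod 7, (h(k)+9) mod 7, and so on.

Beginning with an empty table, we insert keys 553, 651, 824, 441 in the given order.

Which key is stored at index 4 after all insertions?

441

Insert 553: h=0, slot 0 empty → index 0.
Insert 651: h=0, slot 0 occupied → index 1.
Insert 824: h=5, slot 5 empty → index 5.
Insert 441: h=0, slots 0,1 occupied → index 4.
Table: [553, 651, _, _, 441, 824, _]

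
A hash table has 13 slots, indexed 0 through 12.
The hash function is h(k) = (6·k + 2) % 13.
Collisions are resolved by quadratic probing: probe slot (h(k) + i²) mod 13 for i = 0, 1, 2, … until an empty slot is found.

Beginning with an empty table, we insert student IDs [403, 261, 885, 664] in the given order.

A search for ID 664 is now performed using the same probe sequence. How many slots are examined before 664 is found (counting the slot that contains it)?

3

Insert 403: h=2, slot 2 empty -> index 2.
Insert 261: h=8, slot 8 empty -> index 8.
Insert 885: h=8, slot 8 occupied -> index 9.
Insert 664: h=8, slots 8,9 occupied -> index 12.
Table: [—, —, 403, —, —, —, —, —, 261, 885, —, —, 664]
Lookup 664: h=8, probe 8,9,12 → found at 12.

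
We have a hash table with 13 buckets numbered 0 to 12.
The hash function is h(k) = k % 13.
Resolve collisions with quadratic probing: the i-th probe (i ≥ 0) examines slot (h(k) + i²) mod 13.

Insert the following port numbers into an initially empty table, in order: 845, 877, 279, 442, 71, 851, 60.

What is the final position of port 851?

2

Insert 845: h=0, slot 0 empty -> index 0.
Insert 877: h=6, slot 6 empty -> index 6.
Insert 279: h=6, slot 6 occupied -> index 7.
Insert 442: h=0, slot 0 occupied -> index 1.
Insert 71: h=6, slots 6,7 occupied -> index 10.
Insert 851: h=6, slots 6,7,10 occupied -> index 2.
Insert 60: h=8, slot 8 empty -> index 8.
Table: [845, 442, 851, ∅, ∅, ∅, 877, 279, 60, ∅, 71, ∅, ∅]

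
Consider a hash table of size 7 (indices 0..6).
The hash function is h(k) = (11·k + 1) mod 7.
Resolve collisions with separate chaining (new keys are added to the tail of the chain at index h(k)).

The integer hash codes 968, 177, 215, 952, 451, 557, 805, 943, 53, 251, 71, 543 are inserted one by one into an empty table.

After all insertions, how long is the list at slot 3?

3

968 → bucket 2
177 → bucket 2 (collision)
215 → bucket 0
952 → bucket 1
451 → bucket 6
557 → bucket 3
805 → bucket 1 (collision)
943 → bucket 0 (collision)
53 → bucket 3 (collision)
251 → bucket 4
71 → bucket 5
543 → bucket 3 (collision)
Final buckets:
0: 215 -> 943
1: 952 -> 805
2: 968 -> 177
3: 557 -> 53 -> 543
4: 251
5: 71
6: 451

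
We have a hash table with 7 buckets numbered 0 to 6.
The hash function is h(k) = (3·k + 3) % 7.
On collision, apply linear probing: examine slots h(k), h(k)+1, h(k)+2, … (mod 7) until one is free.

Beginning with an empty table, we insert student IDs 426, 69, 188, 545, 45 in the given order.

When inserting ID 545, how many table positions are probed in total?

426: h=0 => slot 0
69: h=0, probe 0,1 => slot 1
188: h=0, probe 0,1,2 => slot 2
545: h=0, probe 0,1,2,3 => slot 3
45: h=5 => slot 5
Table: [426, 69, 188, 545, —, 45, —]

4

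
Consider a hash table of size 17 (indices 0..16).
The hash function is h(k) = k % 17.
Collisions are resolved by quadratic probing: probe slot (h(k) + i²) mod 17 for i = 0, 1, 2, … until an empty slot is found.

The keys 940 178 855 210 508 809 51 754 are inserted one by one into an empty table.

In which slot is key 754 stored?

14

940: h=5 → slot 5
178: h=8 → slot 8
855: h=5, probe 5,6 → slot 6
210: h=6, probe 6,7 → slot 7
508: h=15 → slot 15
809: h=10 → slot 10
51: h=0 → slot 0
754: h=6, probe 6,7,10,15,5,14 → slot 14
Table: [51, _, _, _, _, 940, 855, 210, 178, _, 809, _, _, _, 754, 508, _]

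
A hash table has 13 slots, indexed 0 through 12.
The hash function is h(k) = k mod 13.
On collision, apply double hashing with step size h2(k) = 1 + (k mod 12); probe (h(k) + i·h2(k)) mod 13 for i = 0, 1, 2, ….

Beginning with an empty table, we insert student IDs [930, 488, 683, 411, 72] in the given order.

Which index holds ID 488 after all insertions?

3

930 hashes to 7; slot 7 is free → place at 7.
488 hashes to 7, h2=9; 7 taken → place at 3.
683 hashes to 7, h2=12; 7 taken → place at 6.
411 hashes to 8; slot 8 is free → place at 8.
72 hashes to 7, h2=1; 7,8 taken → place at 9.
Table: [∅, ∅, ∅, 488, ∅, ∅, 683, 930, 411, 72, ∅, ∅, ∅]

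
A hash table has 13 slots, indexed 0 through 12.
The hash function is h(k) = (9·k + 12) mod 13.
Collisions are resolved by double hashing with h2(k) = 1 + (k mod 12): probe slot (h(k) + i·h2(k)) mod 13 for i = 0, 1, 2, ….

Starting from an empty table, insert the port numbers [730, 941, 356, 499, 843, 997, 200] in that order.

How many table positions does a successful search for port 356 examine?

2

730: h=4 -> slot 4
941: h=5 -> slot 5
356: h=5, h2=9, probe 5,1 -> slot 1
499: h=5, h2=8, probe 5,0 -> slot 0
843: h=7 -> slot 7
997: h=2 -> slot 2
200: h=5, h2=9, probe 5,1,10 -> slot 10
Table: [499, 356, 997, ., 730, 941, ., 843, ., ., 200, ., .]
Lookup 356: h=5, h2=9, probe 5,1 → found at 1.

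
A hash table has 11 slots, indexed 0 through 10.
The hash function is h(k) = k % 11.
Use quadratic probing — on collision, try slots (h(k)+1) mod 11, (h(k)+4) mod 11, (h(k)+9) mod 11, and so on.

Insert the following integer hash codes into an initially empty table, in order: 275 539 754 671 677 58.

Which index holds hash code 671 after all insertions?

4

275: h=0 -> slot 0
539: h=0, probe 0,1 -> slot 1
754: h=6 -> slot 6
671: h=0, probe 0,1,4 -> slot 4
677: h=6, probe 6,7 -> slot 7
58: h=3 -> slot 3
Table: [275, 539, —, 58, 671, —, 754, 677, —, —, —]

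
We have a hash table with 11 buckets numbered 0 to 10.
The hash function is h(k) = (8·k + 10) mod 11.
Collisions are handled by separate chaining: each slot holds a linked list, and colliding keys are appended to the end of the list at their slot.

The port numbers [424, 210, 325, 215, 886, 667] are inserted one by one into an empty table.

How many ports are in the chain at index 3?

4

Insert 424: h=3, bucket 3 empty -> new chain.
Insert 210: h=7, bucket 7 empty -> new chain.
Insert 325: h=3, bucket 3 nonempty -> append to chain.
Insert 215: h=3, bucket 3 nonempty -> append to chain.
Insert 886: h=3, bucket 3 nonempty -> append to chain.
Insert 667: h=0, bucket 0 empty -> new chain.
Final buckets:
0: 667
1: _
2: _
3: 424 -> 325 -> 215 -> 886
4: _
5: _
6: _
7: 210
8: _
9: _
10: _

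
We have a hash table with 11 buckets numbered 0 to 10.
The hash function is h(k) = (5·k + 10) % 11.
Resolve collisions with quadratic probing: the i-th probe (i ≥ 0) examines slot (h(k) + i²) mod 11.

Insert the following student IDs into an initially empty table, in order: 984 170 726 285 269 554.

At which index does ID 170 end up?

Insert 984: h=2, slot 2 empty => index 2.
Insert 170: h=2, slot 2 occupied => index 3.
Insert 726: h=10, slot 10 empty => index 10.
Insert 285: h=5, slot 5 empty => index 5.
Insert 269: h=2, slots 2,3 occupied => index 6.
Insert 554: h=8, slot 8 empty => index 8.
Table: [—, —, 984, 170, —, 285, 269, —, 554, —, 726]

3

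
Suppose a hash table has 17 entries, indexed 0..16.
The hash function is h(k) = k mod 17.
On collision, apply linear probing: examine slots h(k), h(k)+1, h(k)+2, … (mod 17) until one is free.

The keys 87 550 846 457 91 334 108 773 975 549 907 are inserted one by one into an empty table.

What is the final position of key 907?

12

87: h=2 -> slot 2
550: h=6 -> slot 6
846: h=13 -> slot 13
457: h=15 -> slot 15
91: h=6, probe 6,7 -> slot 7
334: h=11 -> slot 11
108: h=6, probe 6,7,8 -> slot 8
773: h=8, probe 8,9 -> slot 9
975: h=6, probe 6,7,8,9,10 -> slot 10
549: h=5 -> slot 5
907: h=6, probe 6,7,8,9,10,11,12 -> slot 12
Table: [∅, ∅, 87, ∅, ∅, 549, 550, 91, 108, 773, 975, 334, 907, 846, ∅, 457, ∅]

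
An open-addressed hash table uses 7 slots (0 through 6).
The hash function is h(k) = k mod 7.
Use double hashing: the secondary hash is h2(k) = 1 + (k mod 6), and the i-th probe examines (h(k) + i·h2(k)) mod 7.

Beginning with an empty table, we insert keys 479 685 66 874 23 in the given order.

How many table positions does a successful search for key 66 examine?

2

479 hashes to 3; slot 3 is free → place at 3.
685 hashes to 6; slot 6 is free → place at 6.
66 hashes to 3, h2=1; 3 taken → place at 4.
874 hashes to 6, h2=5; 6,4 taken → place at 2.
23 hashes to 2, h2=6; 2 taken → place at 1.
Table: [—, 23, 874, 479, 66, —, 685]
Lookup 66: h=3, h2=1, probe 3,4 → found at 4.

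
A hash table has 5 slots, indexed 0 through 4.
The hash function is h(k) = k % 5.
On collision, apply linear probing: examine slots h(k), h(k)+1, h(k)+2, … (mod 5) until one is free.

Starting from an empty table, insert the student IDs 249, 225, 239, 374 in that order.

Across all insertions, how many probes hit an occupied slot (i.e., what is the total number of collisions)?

5

249: h=4 => slot 4
225: h=0 => slot 0
239: h=4, probe 4,0,1 => slot 1
374: h=4, probe 4,0,1,2 => slot 2
Table: [225, 239, 374, ., 249]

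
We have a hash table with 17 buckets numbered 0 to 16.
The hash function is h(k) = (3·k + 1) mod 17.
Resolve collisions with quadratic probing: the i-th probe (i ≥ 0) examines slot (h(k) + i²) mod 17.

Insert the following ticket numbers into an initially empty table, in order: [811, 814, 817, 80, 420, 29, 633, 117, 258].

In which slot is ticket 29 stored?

Insert 811: h=3, slot 3 empty -> index 3.
Insert 814: h=12, slot 12 empty -> index 12.
Insert 817: h=4, slot 4 empty -> index 4.
Insert 80: h=3, slots 3,4 occupied -> index 7.
Insert 420: h=3, slots 3,4,7,12 occupied -> index 2.
Insert 29: h=3, slots 3,4,7,12,2 occupied -> index 11.
Insert 633: h=13, slot 13 empty -> index 13.
Insert 117: h=12, slots 12,13 occupied -> index 16.
Insert 258: h=10, slot 10 empty -> index 10.
Table: [., ., 420, 811, 817, ., ., 80, ., ., 258, 29, 814, 633, ., ., 117]

11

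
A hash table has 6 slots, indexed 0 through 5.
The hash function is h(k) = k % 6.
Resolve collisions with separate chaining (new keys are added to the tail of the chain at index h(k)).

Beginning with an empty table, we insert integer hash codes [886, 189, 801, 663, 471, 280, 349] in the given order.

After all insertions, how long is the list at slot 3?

4

886 → bucket 4
189 → bucket 3
801 → bucket 3 (collision)
663 → bucket 3 (collision)
471 → bucket 3 (collision)
280 → bucket 4 (collision)
349 → bucket 1
Final buckets:
0: .
1: 349
2: .
3: 189 -> 801 -> 663 -> 471
4: 886 -> 280
5: .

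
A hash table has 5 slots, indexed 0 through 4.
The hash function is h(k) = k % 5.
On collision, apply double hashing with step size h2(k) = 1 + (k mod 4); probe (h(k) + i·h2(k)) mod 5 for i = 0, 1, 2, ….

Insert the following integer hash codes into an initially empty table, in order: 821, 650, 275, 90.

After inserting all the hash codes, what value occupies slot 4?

Insert 821: h=1, slot 1 empty => index 1.
Insert 650: h=0, slot 0 empty => index 0.
Insert 275: h=0, h2=4, slot 0 occupied => index 4.
Insert 90: h=0, h2=3, slot 0 occupied => index 3.
Table: [650, 821, -, 90, 275]

275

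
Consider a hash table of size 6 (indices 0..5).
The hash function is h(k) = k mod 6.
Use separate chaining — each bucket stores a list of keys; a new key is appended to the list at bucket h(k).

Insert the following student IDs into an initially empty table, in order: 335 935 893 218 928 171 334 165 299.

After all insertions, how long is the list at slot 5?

4

335 -> bucket 5
935 -> bucket 5 (collision)
893 -> bucket 5 (collision)
218 -> bucket 2
928 -> bucket 4
171 -> bucket 3
334 -> bucket 4 (collision)
165 -> bucket 3 (collision)
299 -> bucket 5 (collision)
Final buckets:
0: ∅
1: ∅
2: 218
3: 171 -> 165
4: 928 -> 334
5: 335 -> 935 -> 893 -> 299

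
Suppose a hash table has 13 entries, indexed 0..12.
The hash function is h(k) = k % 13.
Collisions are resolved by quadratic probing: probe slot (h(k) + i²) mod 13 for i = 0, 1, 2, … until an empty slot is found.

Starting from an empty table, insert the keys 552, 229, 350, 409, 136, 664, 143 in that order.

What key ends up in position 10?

136

552: h=6 => slot 6
229: h=8 => slot 8
350: h=12 => slot 12
409: h=6, probe 6,7 => slot 7
136: h=6, probe 6,7,10 => slot 10
664: h=1 => slot 1
143: h=0 => slot 0
Table: [143, 664, ., ., ., ., 552, 409, 229, ., 136, ., 350]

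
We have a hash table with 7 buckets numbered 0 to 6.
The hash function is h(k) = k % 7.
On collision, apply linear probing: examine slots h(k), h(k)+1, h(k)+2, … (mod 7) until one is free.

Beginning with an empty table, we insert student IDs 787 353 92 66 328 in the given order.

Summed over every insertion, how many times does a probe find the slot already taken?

787 hashes to 3; slot 3 is free => place at 3.
353 hashes to 3; 3 taken => place at 4.
92 hashes to 1; slot 1 is free => place at 1.
66 hashes to 3; 3,4 taken => place at 5.
328 hashes to 6; slot 6 is free => place at 6.
Table: [_, 92, _, 787, 353, 66, 328]

3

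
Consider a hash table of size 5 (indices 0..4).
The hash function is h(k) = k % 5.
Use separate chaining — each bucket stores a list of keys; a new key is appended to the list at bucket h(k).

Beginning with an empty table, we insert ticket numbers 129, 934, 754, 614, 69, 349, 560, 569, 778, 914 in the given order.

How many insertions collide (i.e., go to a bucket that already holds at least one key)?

129 -> bucket 4
934 -> bucket 4 (collision)
754 -> bucket 4 (collision)
614 -> bucket 4 (collision)
69 -> bucket 4 (collision)
349 -> bucket 4 (collision)
560 -> bucket 0
569 -> bucket 4 (collision)
778 -> bucket 3
914 -> bucket 4 (collision)
Final buckets:
0: 560
1: —
2: —
3: 778
4: 129 -> 934 -> 754 -> 614 -> 69 -> 349 -> 569 -> 914

7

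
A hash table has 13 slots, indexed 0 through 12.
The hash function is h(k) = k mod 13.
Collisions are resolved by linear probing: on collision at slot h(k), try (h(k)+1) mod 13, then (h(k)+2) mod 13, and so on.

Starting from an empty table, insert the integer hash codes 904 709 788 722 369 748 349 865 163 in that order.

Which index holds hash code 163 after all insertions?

904 hashes to 7; slot 7 is free => place at 7.
709 hashes to 7; 7 taken => place at 8.
788 hashes to 8; 8 taken => place at 9.
722 hashes to 7; 7,8,9 taken => place at 10.
369 hashes to 5; slot 5 is free => place at 5.
748 hashes to 7; 7,8,9,10 taken => place at 11.
349 hashes to 11; 11 taken => place at 12.
865 hashes to 7; 7,8,9,10,11,12 taken => place at 0.
163 hashes to 7; 7,8,9,10,11,12,0 taken => place at 1.
Table: [865, 163, ∅, ∅, ∅, 369, ∅, 904, 709, 788, 722, 748, 349]

1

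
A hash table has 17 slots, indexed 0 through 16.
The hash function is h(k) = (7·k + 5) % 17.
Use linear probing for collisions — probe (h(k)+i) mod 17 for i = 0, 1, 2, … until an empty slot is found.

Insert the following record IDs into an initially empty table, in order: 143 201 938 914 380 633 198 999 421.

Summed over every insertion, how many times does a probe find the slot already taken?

143 hashes to 3; slot 3 is free => place at 3.
201 hashes to 1; slot 1 is free => place at 1.
938 hashes to 9; slot 9 is free => place at 9.
914 hashes to 11; slot 11 is free => place at 11.
380 hashes to 13; slot 13 is free => place at 13.
633 hashes to 16; slot 16 is free => place at 16.
198 hashes to 14; slot 14 is free => place at 14.
999 hashes to 11; 11 taken => place at 12.
421 hashes to 11; 11,12,13,14 taken => place at 15.
Table: [_, 201, _, 143, _, _, _, _, _, 938, _, 914, 999, 380, 198, 421, 633]

5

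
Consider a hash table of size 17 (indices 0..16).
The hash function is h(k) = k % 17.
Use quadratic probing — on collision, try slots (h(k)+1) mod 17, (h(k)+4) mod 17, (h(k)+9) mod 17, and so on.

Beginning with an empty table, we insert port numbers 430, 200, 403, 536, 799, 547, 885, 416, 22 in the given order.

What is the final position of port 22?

Insert 430: h=5, slot 5 empty → index 5.
Insert 200: h=13, slot 13 empty → index 13.
Insert 403: h=12, slot 12 empty → index 12.
Insert 536: h=9, slot 9 empty → index 9.
Insert 799: h=0, slot 0 empty → index 0.
Insert 547: h=3, slot 3 empty → index 3.
Insert 885: h=1, slot 1 empty → index 1.
Insert 416: h=8, slot 8 empty → index 8.
Insert 22: h=5, slot 5 occupied → index 6.
Table: [799, 885, ∅, 547, ∅, 430, 22, ∅, 416, 536, ∅, ∅, 403, 200, ∅, ∅, ∅]

6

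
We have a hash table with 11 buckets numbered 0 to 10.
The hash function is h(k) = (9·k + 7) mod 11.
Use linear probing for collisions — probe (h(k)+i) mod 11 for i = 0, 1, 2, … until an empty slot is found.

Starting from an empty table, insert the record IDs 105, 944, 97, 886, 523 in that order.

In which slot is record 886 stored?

7

105 hashes to 6; slot 6 is free → place at 6.
944 hashes to 0; slot 0 is free → place at 0.
97 hashes to 0; 0 taken → place at 1.
886 hashes to 6; 6 taken → place at 7.
523 hashes to 6; 6,7 taken → place at 8.
Table: [944, 97, -, -, -, -, 105, 886, 523, -, -]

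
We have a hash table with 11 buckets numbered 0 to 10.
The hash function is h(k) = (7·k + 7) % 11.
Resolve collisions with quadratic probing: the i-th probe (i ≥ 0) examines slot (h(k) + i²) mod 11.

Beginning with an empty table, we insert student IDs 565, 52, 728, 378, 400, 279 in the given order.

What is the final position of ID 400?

565 hashes to 2; slot 2 is free => place at 2.
52 hashes to 8; slot 8 is free => place at 8.
728 hashes to 10; slot 10 is free => place at 10.
378 hashes to 2; 2 taken => place at 3.
400 hashes to 2; 2,3 taken => place at 6.
279 hashes to 2; 2,3,6 taken => place at 0.
Table: [279, -, 565, 378, -, -, 400, -, 52, -, 728]

6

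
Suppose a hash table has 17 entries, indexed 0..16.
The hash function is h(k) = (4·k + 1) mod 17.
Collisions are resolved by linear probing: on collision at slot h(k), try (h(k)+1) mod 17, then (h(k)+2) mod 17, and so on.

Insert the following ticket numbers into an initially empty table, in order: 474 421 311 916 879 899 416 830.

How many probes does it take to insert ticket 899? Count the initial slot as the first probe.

3

474 hashes to 10; slot 10 is free -> place at 10.
421 hashes to 2; slot 2 is free -> place at 2.
311 hashes to 4; slot 4 is free -> place at 4.
916 hashes to 10; 10 taken -> place at 11.
879 hashes to 15; slot 15 is free -> place at 15.
899 hashes to 10; 10,11 taken -> place at 12.
416 hashes to 16; slot 16 is free -> place at 16.
830 hashes to 6; slot 6 is free -> place at 6.
Table: [_, _, 421, _, 311, _, 830, _, _, _, 474, 916, 899, _, _, 879, 416]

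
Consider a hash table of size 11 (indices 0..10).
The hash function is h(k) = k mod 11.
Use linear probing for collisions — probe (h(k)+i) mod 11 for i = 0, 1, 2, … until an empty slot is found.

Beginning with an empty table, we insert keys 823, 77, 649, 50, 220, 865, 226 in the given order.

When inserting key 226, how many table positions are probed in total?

3

823: h=9 → slot 9
77: h=0 → slot 0
649: h=0, probe 0,1 → slot 1
50: h=6 → slot 6
220: h=0, probe 0,1,2 → slot 2
865: h=7 → slot 7
226: h=6, probe 6,7,8 → slot 8
Table: [77, 649, 220, ∅, ∅, ∅, 50, 865, 226, 823, ∅]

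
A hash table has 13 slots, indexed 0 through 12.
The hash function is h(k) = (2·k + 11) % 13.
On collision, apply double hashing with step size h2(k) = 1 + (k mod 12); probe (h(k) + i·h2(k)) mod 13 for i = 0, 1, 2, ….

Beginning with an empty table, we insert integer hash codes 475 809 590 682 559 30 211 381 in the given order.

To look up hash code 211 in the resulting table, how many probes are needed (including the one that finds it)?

475: h=12 → slot 12
809: h=4 → slot 4
590: h=8 → slot 8
682: h=10 → slot 10
559: h=11 → slot 11
30: h=6 → slot 6
211: h=4, h2=8, probe 4,12,7 → slot 7
381: h=6, h2=10, probe 6,3 → slot 3
Table: [_, _, _, 381, 809, _, 30, 211, 590, _, 682, 559, 475]
Lookup 211: h=4, h2=8, probe 4,12,7 → found at 7.

3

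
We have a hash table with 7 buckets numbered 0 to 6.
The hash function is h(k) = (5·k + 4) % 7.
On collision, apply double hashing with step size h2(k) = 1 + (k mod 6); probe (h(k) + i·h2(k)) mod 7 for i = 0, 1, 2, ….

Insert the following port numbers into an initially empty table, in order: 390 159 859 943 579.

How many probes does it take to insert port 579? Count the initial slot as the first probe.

3

390 hashes to 1; slot 1 is free -> place at 1.
159 hashes to 1, h2=4; 1 taken -> place at 5.
859 hashes to 1, h2=2; 1 taken -> place at 3.
943 hashes to 1, h2=2; 1,3,5 taken -> place at 0.
579 hashes to 1, h2=4; 1,5 taken -> place at 2.
Table: [943, 390, 579, 859, —, 159, —]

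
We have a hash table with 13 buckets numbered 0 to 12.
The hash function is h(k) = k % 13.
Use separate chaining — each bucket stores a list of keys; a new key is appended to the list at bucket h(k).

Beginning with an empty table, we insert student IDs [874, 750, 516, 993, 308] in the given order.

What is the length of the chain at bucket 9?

3

874 → bucket 3
750 → bucket 9
516 → bucket 9 (collision)
993 → bucket 5
308 → bucket 9 (collision)
Final buckets:
0: ∅
1: ∅
2: ∅
3: 874
4: ∅
5: 993
6: ∅
7: ∅
8: ∅
9: 750 -> 516 -> 308
10: ∅
11: ∅
12: ∅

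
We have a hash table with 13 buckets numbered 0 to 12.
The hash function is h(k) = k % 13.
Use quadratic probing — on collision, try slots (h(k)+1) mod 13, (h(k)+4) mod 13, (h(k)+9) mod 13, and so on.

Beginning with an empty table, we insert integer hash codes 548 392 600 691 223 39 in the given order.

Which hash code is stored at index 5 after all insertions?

223

548: h=2 → slot 2
392: h=2, probe 2,3 → slot 3
600: h=2, probe 2,3,6 → slot 6
691: h=2, probe 2,3,6,11 → slot 11
223: h=2, probe 2,3,6,11,5 → slot 5
39: h=0 → slot 0
Table: [39, —, 548, 392, —, 223, 600, —, —, —, —, 691, —]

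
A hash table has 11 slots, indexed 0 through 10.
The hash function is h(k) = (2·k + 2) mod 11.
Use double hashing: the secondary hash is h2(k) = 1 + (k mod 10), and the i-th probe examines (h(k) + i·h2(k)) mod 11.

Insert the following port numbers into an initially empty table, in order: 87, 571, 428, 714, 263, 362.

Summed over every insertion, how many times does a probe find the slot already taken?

87 hashes to 0; slot 0 is free -> place at 0.
571 hashes to 0, h2=2; 0 taken -> place at 2.
428 hashes to 0, h2=9; 0 taken -> place at 9.
714 hashes to 0, h2=5; 0 taken -> place at 5.
263 hashes to 0, h2=4; 0 taken -> place at 4.
362 hashes to 0, h2=3; 0 taken -> place at 3.
Table: [87, ∅, 571, 362, 263, 714, ∅, ∅, ∅, 428, ∅]

5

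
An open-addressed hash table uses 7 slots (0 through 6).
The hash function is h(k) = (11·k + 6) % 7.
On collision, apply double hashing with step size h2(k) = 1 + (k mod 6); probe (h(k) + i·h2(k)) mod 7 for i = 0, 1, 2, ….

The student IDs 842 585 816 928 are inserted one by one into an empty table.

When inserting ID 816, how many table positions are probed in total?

Insert 842: h=0, slot 0 empty -> index 0.
Insert 585: h=1, slot 1 empty -> index 1.
Insert 816: h=1, h2=1, slot 1 occupied -> index 2.
Insert 928: h=1, h2=5, slot 1 occupied -> index 6.
Table: [842, 585, 816, ., ., ., 928]

2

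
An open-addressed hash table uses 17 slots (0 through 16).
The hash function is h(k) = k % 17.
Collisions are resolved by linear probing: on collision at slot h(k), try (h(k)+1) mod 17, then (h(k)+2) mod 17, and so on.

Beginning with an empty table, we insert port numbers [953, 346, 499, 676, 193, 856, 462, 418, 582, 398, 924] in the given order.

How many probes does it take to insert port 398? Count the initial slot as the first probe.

953: h=1 → slot 1
346: h=6 → slot 6
499: h=6, probe 6,7 → slot 7
676: h=13 → slot 13
193: h=6, probe 6,7,8 → slot 8
856: h=6, probe 6,7,8,9 → slot 9
462: h=3 → slot 3
418: h=10 → slot 10
582: h=4 → slot 4
398: h=7, probe 7,8,9,10,11 → slot 11
924: h=6, probe 6,7,8,9,10,11,12 → slot 12
Table: [—, 953, —, 462, 582, —, 346, 499, 193, 856, 418, 398, 924, 676, —, —, —]

5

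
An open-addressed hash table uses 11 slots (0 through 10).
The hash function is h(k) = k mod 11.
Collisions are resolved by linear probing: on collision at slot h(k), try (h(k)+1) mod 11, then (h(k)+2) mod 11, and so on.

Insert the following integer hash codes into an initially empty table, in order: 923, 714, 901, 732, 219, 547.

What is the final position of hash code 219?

2

Insert 923: h=10, slot 10 empty => index 10.
Insert 714: h=10, slot 10 occupied => index 0.
Insert 901: h=10, slots 10,0 occupied => index 1.
Insert 732: h=6, slot 6 empty => index 6.
Insert 219: h=10, slots 10,0,1 occupied => index 2.
Insert 547: h=8, slot 8 empty => index 8.
Table: [714, 901, 219, —, —, —, 732, —, 547, —, 923]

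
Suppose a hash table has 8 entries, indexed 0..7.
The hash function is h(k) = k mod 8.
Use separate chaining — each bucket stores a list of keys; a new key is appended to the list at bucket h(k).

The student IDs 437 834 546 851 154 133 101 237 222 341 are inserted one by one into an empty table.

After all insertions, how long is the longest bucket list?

437 → bucket 5
834 → bucket 2
546 → bucket 2 (collision)
851 → bucket 3
154 → bucket 2 (collision)
133 → bucket 5 (collision)
101 → bucket 5 (collision)
237 → bucket 5 (collision)
222 → bucket 6
341 → bucket 5 (collision)
Final buckets:
0: —
1: —
2: 834 -> 546 -> 154
3: 851
4: —
5: 437 -> 133 -> 101 -> 237 -> 341
6: 222
7: —

5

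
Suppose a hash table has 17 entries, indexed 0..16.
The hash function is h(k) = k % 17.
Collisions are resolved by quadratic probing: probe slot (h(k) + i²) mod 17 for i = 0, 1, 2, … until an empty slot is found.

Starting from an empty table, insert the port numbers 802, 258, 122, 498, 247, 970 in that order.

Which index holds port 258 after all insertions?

802 hashes to 3; slot 3 is free => place at 3.
258 hashes to 3; 3 taken => place at 4.
122 hashes to 3; 3,4 taken => place at 7.
498 hashes to 5; slot 5 is free => place at 5.
247 hashes to 9; slot 9 is free => place at 9.
970 hashes to 1; slot 1 is free => place at 1.
Table: [., 970, ., 802, 258, 498, ., 122, ., 247, ., ., ., ., ., ., .]

4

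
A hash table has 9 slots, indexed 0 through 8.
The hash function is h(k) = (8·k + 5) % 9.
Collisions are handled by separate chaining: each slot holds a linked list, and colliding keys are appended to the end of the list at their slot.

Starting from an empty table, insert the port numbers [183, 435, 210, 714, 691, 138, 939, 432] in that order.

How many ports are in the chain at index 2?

Insert 183: h=2, bucket 2 empty -> new chain.
Insert 435: h=2, bucket 2 nonempty -> append to chain.
Insert 210: h=2, bucket 2 nonempty -> append to chain.
Insert 714: h=2, bucket 2 nonempty -> append to chain.
Insert 691: h=7, bucket 7 empty -> new chain.
Insert 138: h=2, bucket 2 nonempty -> append to chain.
Insert 939: h=2, bucket 2 nonempty -> append to chain.
Insert 432: h=5, bucket 5 empty -> new chain.
Final buckets:
0: -
1: -
2: 183 -> 435 -> 210 -> 714 -> 138 -> 939
3: -
4: -
5: 432
6: -
7: 691
8: -

6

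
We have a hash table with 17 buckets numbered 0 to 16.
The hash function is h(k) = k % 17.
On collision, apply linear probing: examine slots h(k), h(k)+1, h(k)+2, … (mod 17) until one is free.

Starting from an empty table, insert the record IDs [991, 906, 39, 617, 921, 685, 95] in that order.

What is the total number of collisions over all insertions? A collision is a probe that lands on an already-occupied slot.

10

991: h=5 => slot 5
906: h=5, probe 5,6 => slot 6
39: h=5, probe 5,6,7 => slot 7
617: h=5, probe 5,6,7,8 => slot 8
921: h=3 => slot 3
685: h=5, probe 5,6,7,8,9 => slot 9
95: h=10 => slot 10
Table: [_, _, _, 921, _, 991, 906, 39, 617, 685, 95, _, _, _, _, _, _]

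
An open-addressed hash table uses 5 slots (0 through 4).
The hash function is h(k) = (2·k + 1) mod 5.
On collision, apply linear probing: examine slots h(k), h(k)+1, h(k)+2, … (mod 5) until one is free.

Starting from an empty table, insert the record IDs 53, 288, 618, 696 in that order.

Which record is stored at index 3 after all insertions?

288

53 hashes to 2; slot 2 is free -> place at 2.
288 hashes to 2; 2 taken -> place at 3.
618 hashes to 2; 2,3 taken -> place at 4.
696 hashes to 3; 3,4 taken -> place at 0.
Table: [696, _, 53, 288, 618]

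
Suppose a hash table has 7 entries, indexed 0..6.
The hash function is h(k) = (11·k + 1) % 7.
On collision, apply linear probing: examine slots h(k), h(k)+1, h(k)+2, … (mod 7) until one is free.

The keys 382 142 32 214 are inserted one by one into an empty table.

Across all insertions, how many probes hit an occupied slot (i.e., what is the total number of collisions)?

Insert 382: h=3, slot 3 empty → index 3.
Insert 142: h=2, slot 2 empty → index 2.
Insert 32: h=3, slot 3 occupied → index 4.
Insert 214: h=3, slots 3,4 occupied → index 5.
Table: [-, -, 142, 382, 32, 214, -]

3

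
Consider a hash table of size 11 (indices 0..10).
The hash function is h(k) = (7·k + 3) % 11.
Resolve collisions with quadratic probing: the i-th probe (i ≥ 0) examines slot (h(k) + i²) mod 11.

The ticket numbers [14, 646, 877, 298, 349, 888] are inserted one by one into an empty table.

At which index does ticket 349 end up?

8

Insert 14: h=2, slot 2 empty -> index 2.
Insert 646: h=4, slot 4 empty -> index 4.
Insert 877: h=4, slot 4 occupied -> index 5.
Insert 298: h=10, slot 10 empty -> index 10.
Insert 349: h=4, slots 4,5 occupied -> index 8.
Insert 888: h=4, slots 4,5,8,2 occupied -> index 9.
Table: [_, _, 14, _, 646, 877, _, _, 349, 888, 298]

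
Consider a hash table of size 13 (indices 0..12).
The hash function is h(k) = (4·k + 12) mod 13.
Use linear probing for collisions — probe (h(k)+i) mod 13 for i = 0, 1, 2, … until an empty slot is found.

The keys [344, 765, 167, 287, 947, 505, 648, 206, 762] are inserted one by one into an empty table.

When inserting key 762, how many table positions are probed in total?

Insert 344: h=10, slot 10 empty → index 10.
Insert 765: h=4, slot 4 empty → index 4.
Insert 167: h=4, slot 4 occupied → index 5.
Insert 287: h=3, slot 3 empty → index 3.
Insert 947: h=4, slots 4,5 occupied → index 6.
Insert 505: h=4, slots 4,5,6 occupied → index 7.
Insert 648: h=4, slots 4,5,6,7 occupied → index 8.
Insert 206: h=4, slots 4,5,6,7,8 occupied → index 9.
Insert 762: h=5, slots 5,6,7,8,9,10 occupied → index 11.
Table: [., ., ., 287, 765, 167, 947, 505, 648, 206, 344, 762, .]

7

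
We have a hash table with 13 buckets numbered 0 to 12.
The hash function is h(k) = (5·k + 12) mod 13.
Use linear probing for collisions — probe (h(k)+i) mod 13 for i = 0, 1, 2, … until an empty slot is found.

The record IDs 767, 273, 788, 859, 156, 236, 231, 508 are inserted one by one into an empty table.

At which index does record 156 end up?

2

767 hashes to 12; slot 12 is free -> place at 12.
273 hashes to 12; 12 taken -> place at 0.
788 hashes to 0; 0 taken -> place at 1.
859 hashes to 4; slot 4 is free -> place at 4.
156 hashes to 12; 12,0,1 taken -> place at 2.
236 hashes to 9; slot 9 is free -> place at 9.
231 hashes to 10; slot 10 is free -> place at 10.
508 hashes to 4; 4 taken -> place at 5.
Table: [273, 788, 156, -, 859, 508, -, -, -, 236, 231, -, 767]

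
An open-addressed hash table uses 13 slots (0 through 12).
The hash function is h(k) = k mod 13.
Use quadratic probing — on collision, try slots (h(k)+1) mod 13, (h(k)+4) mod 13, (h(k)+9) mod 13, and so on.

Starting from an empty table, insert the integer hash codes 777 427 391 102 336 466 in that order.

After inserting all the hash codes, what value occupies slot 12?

102

Insert 777: h=10, slot 10 empty → index 10.
Insert 427: h=11, slot 11 empty → index 11.
Insert 391: h=1, slot 1 empty → index 1.
Insert 102: h=11, slot 11 occupied → index 12.
Insert 336: h=11, slots 11,12 occupied → index 2.
Insert 466: h=11, slots 11,12,2 occupied → index 7.
Table: [—, 391, 336, —, —, —, —, 466, —, —, 777, 427, 102]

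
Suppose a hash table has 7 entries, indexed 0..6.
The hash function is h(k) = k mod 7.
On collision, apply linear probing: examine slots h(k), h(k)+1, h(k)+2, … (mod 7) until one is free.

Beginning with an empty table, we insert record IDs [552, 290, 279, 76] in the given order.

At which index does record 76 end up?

552 hashes to 6; slot 6 is free → place at 6.
290 hashes to 3; slot 3 is free → place at 3.
279 hashes to 6; 6 taken → place at 0.
76 hashes to 6; 6,0 taken → place at 1.
Table: [279, 76, _, 290, _, _, 552]

1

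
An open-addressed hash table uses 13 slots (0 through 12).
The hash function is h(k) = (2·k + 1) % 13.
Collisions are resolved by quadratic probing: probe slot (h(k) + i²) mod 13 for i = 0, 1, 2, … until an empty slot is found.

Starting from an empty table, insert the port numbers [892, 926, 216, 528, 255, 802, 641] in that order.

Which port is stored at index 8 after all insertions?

892: h=4 => slot 4
926: h=7 => slot 7
216: h=4, probe 4,5 => slot 5
528: h=4, probe 4,5,8 => slot 8
255: h=4, probe 4,5,8,0 => slot 0
802: h=6 => slot 6
641: h=9 => slot 9
Table: [255, _, _, _, 892, 216, 802, 926, 528, 641, _, _, _]

528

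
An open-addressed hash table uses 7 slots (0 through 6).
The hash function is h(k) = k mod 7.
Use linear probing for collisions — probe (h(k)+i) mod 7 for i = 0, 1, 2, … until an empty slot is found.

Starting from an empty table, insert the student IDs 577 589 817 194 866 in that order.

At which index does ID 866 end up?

577: h=3 → slot 3
589: h=1 → slot 1
817: h=5 → slot 5
194: h=5, probe 5,6 → slot 6
866: h=5, probe 5,6,0 → slot 0
Table: [866, 589, ∅, 577, ∅, 817, 194]

0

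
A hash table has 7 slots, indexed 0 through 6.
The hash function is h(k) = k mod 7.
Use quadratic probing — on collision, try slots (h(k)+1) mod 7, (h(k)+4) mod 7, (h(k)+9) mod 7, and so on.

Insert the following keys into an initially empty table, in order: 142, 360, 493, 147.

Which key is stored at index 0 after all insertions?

147

142: h=2 → slot 2
360: h=3 → slot 3
493: h=3, probe 3,4 → slot 4
147: h=0 → slot 0
Table: [147, ., 142, 360, 493, ., .]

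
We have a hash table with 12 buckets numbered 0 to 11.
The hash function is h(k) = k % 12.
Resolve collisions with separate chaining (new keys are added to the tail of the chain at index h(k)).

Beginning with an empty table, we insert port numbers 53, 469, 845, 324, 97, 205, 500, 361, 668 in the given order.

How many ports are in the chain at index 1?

53 -> bucket 5
469 -> bucket 1
845 -> bucket 5 (collision)
324 -> bucket 0
97 -> bucket 1 (collision)
205 -> bucket 1 (collision)
500 -> bucket 8
361 -> bucket 1 (collision)
668 -> bucket 8 (collision)
Final buckets:
0: 324
1: 469 -> 97 -> 205 -> 361
2: ∅
3: ∅
4: ∅
5: 53 -> 845
6: ∅
7: ∅
8: 500 -> 668
9: ∅
10: ∅
11: ∅

4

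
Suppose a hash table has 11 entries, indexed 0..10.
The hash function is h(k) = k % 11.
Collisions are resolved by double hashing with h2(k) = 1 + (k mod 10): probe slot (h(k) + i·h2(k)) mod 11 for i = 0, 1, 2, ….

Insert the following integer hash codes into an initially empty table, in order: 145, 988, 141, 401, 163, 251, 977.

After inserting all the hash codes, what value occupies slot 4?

251

Insert 145: h=2, slot 2 empty -> index 2.
Insert 988: h=9, slot 9 empty -> index 9.
Insert 141: h=9, h2=2, slot 9 occupied -> index 0.
Insert 401: h=5, slot 5 empty -> index 5.
Insert 163: h=9, h2=4, slots 9,2 occupied -> index 6.
Insert 251: h=9, h2=2, slots 9,0,2 occupied -> index 4.
Insert 977: h=9, h2=8, slots 9,6 occupied -> index 3.
Table: [141, ∅, 145, 977, 251, 401, 163, ∅, ∅, 988, ∅]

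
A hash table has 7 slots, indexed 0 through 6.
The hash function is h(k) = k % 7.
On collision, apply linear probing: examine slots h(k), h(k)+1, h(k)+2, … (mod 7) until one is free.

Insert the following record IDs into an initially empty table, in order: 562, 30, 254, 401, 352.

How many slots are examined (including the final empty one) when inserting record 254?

3

562: h=2 => slot 2
30: h=2, probe 2,3 => slot 3
254: h=2, probe 2,3,4 => slot 4
401: h=2, probe 2,3,4,5 => slot 5
352: h=2, probe 2,3,4,5,6 => slot 6
Table: [—, —, 562, 30, 254, 401, 352]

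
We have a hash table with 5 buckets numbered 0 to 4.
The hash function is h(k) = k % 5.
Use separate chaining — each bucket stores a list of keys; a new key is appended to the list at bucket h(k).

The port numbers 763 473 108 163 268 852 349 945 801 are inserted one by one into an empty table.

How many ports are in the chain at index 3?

763 → bucket 3
473 → bucket 3 (collision)
108 → bucket 3 (collision)
163 → bucket 3 (collision)
268 → bucket 3 (collision)
852 → bucket 2
349 → bucket 4
945 → bucket 0
801 → bucket 1
Final buckets:
0: 945
1: 801
2: 852
3: 763 -> 473 -> 108 -> 163 -> 268
4: 349

5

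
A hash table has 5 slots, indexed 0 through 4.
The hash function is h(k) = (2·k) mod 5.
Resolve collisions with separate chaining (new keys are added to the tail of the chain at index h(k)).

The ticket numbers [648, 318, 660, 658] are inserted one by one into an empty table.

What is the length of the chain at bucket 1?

648 -> bucket 1
318 -> bucket 1 (collision)
660 -> bucket 0
658 -> bucket 1 (collision)
Final buckets:
0: 660
1: 648 -> 318 -> 658
2: _
3: _
4: _

3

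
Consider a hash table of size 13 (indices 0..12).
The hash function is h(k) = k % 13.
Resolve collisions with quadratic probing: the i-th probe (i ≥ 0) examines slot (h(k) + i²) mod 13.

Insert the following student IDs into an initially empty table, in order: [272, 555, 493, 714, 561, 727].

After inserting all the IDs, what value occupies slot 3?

Insert 272: h=12, slot 12 empty → index 12.
Insert 555: h=9, slot 9 empty → index 9.
Insert 493: h=12, slot 12 occupied → index 0.
Insert 714: h=12, slots 12,0 occupied → index 3.
Insert 561: h=2, slot 2 empty → index 2.
Insert 727: h=12, slots 12,0,3 occupied → index 8.
Table: [493, -, 561, 714, -, -, -, -, 727, 555, -, -, 272]

714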